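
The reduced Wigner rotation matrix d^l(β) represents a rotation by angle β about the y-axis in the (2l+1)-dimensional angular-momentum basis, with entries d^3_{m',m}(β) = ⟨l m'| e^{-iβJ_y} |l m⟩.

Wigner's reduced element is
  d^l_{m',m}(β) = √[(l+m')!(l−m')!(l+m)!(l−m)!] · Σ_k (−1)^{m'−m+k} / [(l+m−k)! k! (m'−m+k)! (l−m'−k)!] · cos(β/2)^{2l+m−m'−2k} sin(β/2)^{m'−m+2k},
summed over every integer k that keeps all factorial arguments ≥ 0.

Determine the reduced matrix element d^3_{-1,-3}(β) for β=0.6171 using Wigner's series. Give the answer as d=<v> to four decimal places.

d=0.2943

d^3_{-1,-3}(β=0.6171) via Wigner's sum:
c=cos(0.6171/2)=0.952775, s=sin(0.6171/2)=0.303677; N=√[2·24·1·720]=185.903201
k: max(0,(-3)−(-1))=0 … min(3+(-3),3−(-1))=0
  k=0: (−1)^2·185.9032/(48)·0.9528^4·0.3037^2 = +0.294328
d^3_{-1,-3}(0.6171) = +0.294328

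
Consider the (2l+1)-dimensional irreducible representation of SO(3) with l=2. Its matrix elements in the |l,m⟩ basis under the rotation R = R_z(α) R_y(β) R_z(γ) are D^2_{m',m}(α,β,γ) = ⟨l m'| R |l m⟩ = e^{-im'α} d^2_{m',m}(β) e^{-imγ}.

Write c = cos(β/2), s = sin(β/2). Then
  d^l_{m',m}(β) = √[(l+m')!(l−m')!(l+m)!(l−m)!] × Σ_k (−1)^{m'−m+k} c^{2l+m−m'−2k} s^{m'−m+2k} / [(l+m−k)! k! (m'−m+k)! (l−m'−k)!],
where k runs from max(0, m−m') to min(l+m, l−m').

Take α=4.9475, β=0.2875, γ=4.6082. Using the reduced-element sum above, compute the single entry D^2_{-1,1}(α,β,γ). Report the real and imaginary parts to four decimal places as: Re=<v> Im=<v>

Re=0.0565 Im=0.0199

Split into d^2_{-1,1}(β=0.2875) × two z-phases.
With c≡cos(β/2)=0.989686 and s≡sin(β/2)=0.143255, N=[1·6·6·1]^{1/2}=6.000000
k: max(0,(1)−(-1))=2 … min(2+(1),2−(-1))=3
  k=2: (−1)^0·6.0000/(2)·0.9897^2·0.1433^2 = +0.060303
  k=3: (−1)^1·6.0000/(6)·0.9897^0·0.1433^4 = -0.000421
d^2_{-1,1}(0.2875) = +0.060303 -0.000421 = +0.059882
D = (+0.232951-0.972488i)·(+0.059882)·(-0.104001+0.994577i) = +0.056468+0.019930i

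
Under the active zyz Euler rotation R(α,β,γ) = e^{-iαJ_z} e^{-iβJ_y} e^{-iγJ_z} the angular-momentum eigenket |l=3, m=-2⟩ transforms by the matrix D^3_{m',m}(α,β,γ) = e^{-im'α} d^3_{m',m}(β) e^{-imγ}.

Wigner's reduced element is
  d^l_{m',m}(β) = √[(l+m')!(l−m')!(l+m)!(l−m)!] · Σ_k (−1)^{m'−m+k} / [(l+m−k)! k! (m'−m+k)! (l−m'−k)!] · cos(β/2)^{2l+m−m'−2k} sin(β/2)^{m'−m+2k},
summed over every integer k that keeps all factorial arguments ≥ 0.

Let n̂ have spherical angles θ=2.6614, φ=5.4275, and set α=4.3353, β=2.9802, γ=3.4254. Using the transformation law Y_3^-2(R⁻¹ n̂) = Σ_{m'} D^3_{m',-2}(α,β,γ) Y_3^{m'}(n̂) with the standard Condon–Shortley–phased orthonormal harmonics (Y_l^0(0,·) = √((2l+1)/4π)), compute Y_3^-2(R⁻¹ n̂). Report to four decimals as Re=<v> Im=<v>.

Need the full column D^3_{m',-2} for m'=−3..3 at α=4.3353, β=2.9802, γ=3.4254.
cos(β/2)=0.080609, sin(β/2)=0.996746
d^3_{-3,-2}: single k=1 term ⇒ +0.000008;  D = +0.000004+0.000007i
d^3_{-2,-2}: k∈[0..1] ⇒ +0.000000 -0.000210 = -0.000209;  D = +0.000206-0.000039i
d^3_{-1,-2}: k∈[0..1] ⇒ -0.000011 +0.003280 = +0.003270;  D = +0.000619-0.003211i
d^3_{0,-2}: k∈[0..1] ⇒ +0.000230 -0.035129 = -0.034899;  D = -0.029426-0.018762i
d^3_{1,-2}: k∈[0..1] ⇒ -0.003280 +0.250787 = +0.247506;  D = -0.200560+0.145034i
d^3_{2,-2}: k∈[0..1] ⇒ +0.032068 -0.980633 = -0.948565;  D = +0.233763+0.919310i
d^3_{3,-2}: single k=0 term ⇒ -0.194259;  D = -0.192667-0.024814i
Y_3^{m'}(θ=2.6614,φ=5.4275) and Σ D·Y over m':
  (+0.0000+0.0000i)·(-0.0345+0.0224i)  (+0.0002-0.0000i)·(+0.0271-0.1915i)  (+0.0006-0.0032i)·(+0.2871+0.3306i)  (-0.0294-0.0188i)·(-0.3088+0.0000i)  (-0.2006+0.1450i)·(-0.2871+0.3306i)  (+0.2338+0.9193i)·(+0.0271+0.1915i)  (-0.1927-0.0248i)·(+0.0345+0.0224i)
Y_3^-2(R⁻¹ n̂) = -0.155867-0.038392i

Re=-0.1559 Im=-0.0384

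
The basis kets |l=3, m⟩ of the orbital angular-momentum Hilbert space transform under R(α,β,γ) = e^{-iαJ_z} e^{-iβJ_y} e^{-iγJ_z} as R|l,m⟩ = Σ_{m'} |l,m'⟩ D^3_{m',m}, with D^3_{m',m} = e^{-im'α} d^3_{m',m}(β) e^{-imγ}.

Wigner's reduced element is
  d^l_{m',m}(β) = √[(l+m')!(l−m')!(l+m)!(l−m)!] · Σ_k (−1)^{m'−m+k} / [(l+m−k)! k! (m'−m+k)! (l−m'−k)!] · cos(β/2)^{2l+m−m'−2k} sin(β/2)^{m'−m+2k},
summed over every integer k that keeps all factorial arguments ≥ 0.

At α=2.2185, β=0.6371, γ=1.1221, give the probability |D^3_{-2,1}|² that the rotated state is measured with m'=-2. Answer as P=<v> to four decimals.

P=0.0248

Split into d^3_{-2,1}(β=0.6371) × two z-phases.
c=cos(0.6371/2)=0.949691, s=sin(0.6371/2)=0.313190; N=√[1·120·24·2]=75.894664
The bounds max(0,m−m')=3 and min(l+m,l−m')=4 give 2 terms
  k=3: (−1)^0·75.8947/(12)·0.9497^3·0.3132^3 = +0.166418
  k=4: (−1)^1·75.8947/(24)·0.9497^1·0.3132^5 = -0.009049
d^3_{-2,1}(0.6371) = +0.166418 -0.009049 = +0.157368
|D^3_{-2,1}|² = |d^3_{-2,1}(β)|² = (+0.157368)² = 0.024765 (the z-rotation phases have unit modulus)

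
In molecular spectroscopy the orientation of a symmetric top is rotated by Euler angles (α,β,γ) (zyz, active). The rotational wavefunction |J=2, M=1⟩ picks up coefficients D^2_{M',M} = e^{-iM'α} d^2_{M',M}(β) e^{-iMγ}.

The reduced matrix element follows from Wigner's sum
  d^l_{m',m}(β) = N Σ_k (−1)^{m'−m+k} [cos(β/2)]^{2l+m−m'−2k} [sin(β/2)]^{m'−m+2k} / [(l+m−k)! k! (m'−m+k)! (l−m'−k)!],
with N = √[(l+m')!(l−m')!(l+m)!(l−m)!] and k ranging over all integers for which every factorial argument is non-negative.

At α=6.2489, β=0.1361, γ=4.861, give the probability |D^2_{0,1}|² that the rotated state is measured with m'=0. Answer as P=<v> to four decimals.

D^2_{0,1}(6.2489,0.1361,4.861) = e^{-i·0·6.2489}·d^2_{0,1}(0.1361)·e^{-i·1·4.861}. Compute d first:
With c≡cos(β/2)=0.997685 and s≡sin(β/2)=0.067997, N=[2·2·6·1]^{1/2}=4.898979
k: max(0,(1)−(0))=1 … min(2+(1),2−(0))=2
  k=1: (−1)^0·4.8990/(2)·0.9977^3·0.0680^1 = +0.165405
  k=2: (−1)^1·4.8990/(2)·0.9977^1·0.0680^3 = -0.000768
d^2_{0,1}(0.1361) = +0.165405 -0.000768 = +0.164637
|D^2_{0,1}|² = |d^2_{0,1}(β)|² = (+0.164637)² = 0.027105 (the z-rotation phases have unit modulus)

P=0.0271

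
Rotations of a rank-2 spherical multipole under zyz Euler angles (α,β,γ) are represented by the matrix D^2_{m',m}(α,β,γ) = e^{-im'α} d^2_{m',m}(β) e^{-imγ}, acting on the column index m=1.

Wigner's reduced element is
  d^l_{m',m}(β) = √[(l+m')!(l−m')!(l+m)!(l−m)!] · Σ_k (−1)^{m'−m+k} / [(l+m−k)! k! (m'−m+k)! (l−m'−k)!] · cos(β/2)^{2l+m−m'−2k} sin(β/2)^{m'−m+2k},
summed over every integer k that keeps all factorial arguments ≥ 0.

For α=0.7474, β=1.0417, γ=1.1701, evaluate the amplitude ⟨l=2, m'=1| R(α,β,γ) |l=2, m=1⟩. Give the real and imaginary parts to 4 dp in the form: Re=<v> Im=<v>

Split into d^2_{1,1}(β=1.0417) × two z-phases.
Half-angle: c=0.867397, s=0.497618. N=√(6·1·6·1)=6.000000
Admissible k: 0..1 (factorial args all ≥0)
  k=0: (−1)^0·6.0000/(6)·0.8674^4·0.4976^0 = +0.566071
  k=1: (−1)^1·6.0000/(2)·0.8674^2·0.4976^2 = -0.558918
d^2_{1,1}(1.0417) = +0.566071 -0.558918 = +0.007153
Attach z-rotation phases: D = e^{-i(1)(0.7474)}·(+0.007153)·e^{-i(1)(1.1701)} = -0.002431-0.006727i

Re=-0.0024 Im=-0.0067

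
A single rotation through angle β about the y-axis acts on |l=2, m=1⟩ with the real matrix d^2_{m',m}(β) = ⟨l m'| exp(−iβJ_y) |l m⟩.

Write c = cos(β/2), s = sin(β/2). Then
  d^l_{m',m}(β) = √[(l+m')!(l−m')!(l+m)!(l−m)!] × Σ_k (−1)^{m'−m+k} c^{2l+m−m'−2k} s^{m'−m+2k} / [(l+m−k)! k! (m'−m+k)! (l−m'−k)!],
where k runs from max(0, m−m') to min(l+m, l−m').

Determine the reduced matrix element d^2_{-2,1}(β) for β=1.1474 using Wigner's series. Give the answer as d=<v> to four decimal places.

d=0.2686

d^2_{-2,1}(β=1.1474) via Wigner's sum:
With c≡cos(β/2)=0.839899 and s≡sin(β/2)=0.542743, N=[1·24·6·1]^{1/2}=12.000000
The bounds max(0,m−m')=3 and min(l+m,l−m')=3 give 1 term
  k=3: (−1)^0·12.0000/(6)·0.8399^1·0.5427^3 = +0.268559
d^2_{-2,1}(1.1474) = +0.268559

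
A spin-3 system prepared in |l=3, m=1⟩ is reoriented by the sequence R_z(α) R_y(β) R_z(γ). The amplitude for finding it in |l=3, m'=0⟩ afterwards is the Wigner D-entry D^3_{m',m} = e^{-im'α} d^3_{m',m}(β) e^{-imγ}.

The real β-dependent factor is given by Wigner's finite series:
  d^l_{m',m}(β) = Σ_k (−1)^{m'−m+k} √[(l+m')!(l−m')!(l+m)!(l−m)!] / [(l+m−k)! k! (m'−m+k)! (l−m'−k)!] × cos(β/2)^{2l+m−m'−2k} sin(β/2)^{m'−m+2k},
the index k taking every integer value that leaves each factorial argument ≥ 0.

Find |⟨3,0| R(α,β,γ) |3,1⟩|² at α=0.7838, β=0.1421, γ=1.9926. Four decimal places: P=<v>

P=0.0572

First d^3_{0,1}(β=0.1421), then the phase factors e^{-i(0)α} and e^{-i(1)γ}:
With c≡cos(β/2)=0.997477 and s≡sin(β/2)=0.070990, N=[6·6·24·2]^{1/2}=41.569219
The bounds max(0,m−m')=1 and min(l+m,l−m')=3 give 3 terms
  k=1: (−1)^0·41.5692/(12)·0.9975^5·0.0710^1 = +0.242831
  k=2: (−1)^1·41.5692/(4)·0.9975^3·0.0710^3 = -0.003690
  k=3: (−1)^2·41.5692/(12)·0.9975^1·0.0710^5 = +0.000006
d^3_{0,1}(0.1421) = +0.242831 -0.003690 +0.000006 = +0.239147
|D^3_{0,1}|² = |d^3_{0,1}(β)|² = (+0.239147)² = 0.057191 (the z-rotation phases have unit modulus)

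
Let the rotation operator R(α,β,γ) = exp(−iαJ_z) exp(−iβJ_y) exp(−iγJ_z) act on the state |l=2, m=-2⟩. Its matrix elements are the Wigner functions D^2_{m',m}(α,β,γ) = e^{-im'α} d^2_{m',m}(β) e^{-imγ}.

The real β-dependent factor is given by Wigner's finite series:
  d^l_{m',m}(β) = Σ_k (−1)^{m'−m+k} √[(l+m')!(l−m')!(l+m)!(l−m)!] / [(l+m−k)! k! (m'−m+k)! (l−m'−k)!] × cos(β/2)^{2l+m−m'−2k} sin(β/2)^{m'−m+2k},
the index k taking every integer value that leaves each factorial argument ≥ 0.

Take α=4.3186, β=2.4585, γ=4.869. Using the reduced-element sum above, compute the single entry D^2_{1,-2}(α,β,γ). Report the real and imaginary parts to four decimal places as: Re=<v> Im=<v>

Re=-0.3640 Im=0.4261

D^2_{1,-2}(4.3186,2.4585,4.869) = e^{-i·1·4.3186}·d^2_{1,-2}(2.4585)·e^{-i·-2·4.869}. Compute d first:
Half-angle: c=0.334944, s=0.942238. N=√(6·1·1·24)=12.000000
k: max(0,(-2)−(1))=0 … min(2+(-2),2−(1))=0
  k=0: (−1)^3·12.0000/(6)·0.3349^1·0.9422^3 = -0.560382
d^2_{1,-2}(2.4585) = -0.560382
Attach z-rotation phases: D = e^{-i(1)(4.3186)}·(-0.560382)·e^{-i(-2)(4.869)} = -0.364004+0.426063i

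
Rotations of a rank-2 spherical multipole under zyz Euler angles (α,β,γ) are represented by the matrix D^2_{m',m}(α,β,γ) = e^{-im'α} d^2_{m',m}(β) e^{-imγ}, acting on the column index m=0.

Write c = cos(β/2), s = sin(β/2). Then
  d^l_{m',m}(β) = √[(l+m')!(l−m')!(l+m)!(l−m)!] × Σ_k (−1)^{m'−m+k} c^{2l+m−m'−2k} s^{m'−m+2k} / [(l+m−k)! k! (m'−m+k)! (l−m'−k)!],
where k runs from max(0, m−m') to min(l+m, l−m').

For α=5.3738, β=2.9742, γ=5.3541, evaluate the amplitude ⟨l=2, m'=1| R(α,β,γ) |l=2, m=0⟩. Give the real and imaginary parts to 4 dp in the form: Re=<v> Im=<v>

Re=0.1236 Im=0.1588

Split into d^2_{1,0}(β=2.9742) × two z-phases.
With c≡cos(β/2)=0.083599 and s≡sin(β/2)=0.996500, N=[6·1·2·2]^{1/2}=4.898979
The bounds max(0,m−m')=0 and min(l+m,l−m')=1 give 2 terms
  k=0: (−1)^1·4.8990/(2)·0.0836^3·0.9965^1 = -0.001426
  k=1: (−1)^2·4.8990/(2)·0.0836^1·0.9965^3 = +0.202631
d^2_{1,0}(2.9742) = -0.001426 +0.202631 = +0.201205
Attach z-rotation phases: D = e^{-i(1)(5.3738)}·(+0.201205)·e^{-i(0)(5.3541)} = +0.123586+0.158776i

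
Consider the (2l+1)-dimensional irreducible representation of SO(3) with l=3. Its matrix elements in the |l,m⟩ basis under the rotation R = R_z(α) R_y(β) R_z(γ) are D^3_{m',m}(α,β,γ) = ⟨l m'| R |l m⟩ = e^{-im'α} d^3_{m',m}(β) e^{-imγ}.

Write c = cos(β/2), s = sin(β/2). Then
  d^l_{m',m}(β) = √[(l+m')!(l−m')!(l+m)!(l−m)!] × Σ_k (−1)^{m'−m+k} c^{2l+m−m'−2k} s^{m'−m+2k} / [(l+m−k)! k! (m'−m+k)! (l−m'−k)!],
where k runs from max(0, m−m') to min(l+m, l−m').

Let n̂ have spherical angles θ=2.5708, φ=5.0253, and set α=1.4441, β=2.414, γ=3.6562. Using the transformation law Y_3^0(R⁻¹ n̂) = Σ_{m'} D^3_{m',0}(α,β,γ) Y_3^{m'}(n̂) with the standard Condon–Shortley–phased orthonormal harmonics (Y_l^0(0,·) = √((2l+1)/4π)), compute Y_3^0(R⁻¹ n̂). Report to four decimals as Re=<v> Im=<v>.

Need the full column D^3_{m',0} for m'=−3..3 at α=1.4441, β=2.414, γ=3.6562.
cos(β/2)=0.355825, sin(β/2)=0.934553
d^3_{-3,0}: single k=3 term ⇒ +0.164450;  D = -0.061012-0.152714i
d^3_{-2,0}: k∈[2..3] ⇒ +0.076685 -0.528991 = -0.452305;  D = +0.437862-0.113388i
d^3_{-1,0}: k∈[1..3] ⇒ +0.018466 -0.382148 +0.878710 = +0.515029;  D = +0.065078+0.510900i
d^3_{0,0}: k∈[0..3] ⇒ +0.002030 -0.126007 +0.869220 -0.666228 = +0.079015;  D = +0.079015+0.000000i
d^3_{1,0}: k∈[0..2] ⇒ -0.018466 +0.382148 -0.878710 = -0.515029;  D = -0.065078+0.510900i
d^3_{2,0}: k∈[0..1] ⇒ +0.076685 -0.528991 = -0.452305;  D = +0.437862+0.113388i
d^3_{3,0}: single k=0 term ⇒ -0.164450;  D = +0.061012-0.152714i
Y_3^{m'}(θ=2.5708,φ=5.0253) and Σ D·Y over m':
  (-0.0610-0.1527i)·(-0.0531-0.0389i)  (+0.4379-0.1134i)·(+0.2035-0.1471i)  (+0.0651+0.5109i)·(+0.1365+0.4220i)  (+0.0790+0.0000i)·(-0.1697+0.0000i)  (-0.0651+0.5109i)·(-0.1365+0.4220i)  (+0.4379+0.1134i)·(+0.2035+0.1471i)  (+0.0610-0.1527i)·(+0.0531-0.0389i)
Y_3^0(R⁻¹ n̂) = -0.287446-0.000000i

Re=-0.2874 Im=0.0000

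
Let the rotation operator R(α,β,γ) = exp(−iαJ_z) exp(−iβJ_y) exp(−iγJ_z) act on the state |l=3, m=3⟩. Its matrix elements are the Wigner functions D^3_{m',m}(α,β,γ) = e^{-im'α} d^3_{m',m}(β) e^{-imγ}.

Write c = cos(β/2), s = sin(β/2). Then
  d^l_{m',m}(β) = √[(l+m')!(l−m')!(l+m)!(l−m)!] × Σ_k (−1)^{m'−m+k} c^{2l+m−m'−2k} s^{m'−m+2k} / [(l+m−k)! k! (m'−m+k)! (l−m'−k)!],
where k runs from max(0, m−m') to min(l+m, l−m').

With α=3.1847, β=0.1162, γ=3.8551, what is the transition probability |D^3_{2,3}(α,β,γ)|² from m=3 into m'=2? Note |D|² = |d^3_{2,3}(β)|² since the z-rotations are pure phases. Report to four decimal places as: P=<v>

P=0.0199

D^3_{2,3}(3.1847,0.1162,3.8551) = e^{-i·2·3.1847}·d^3_{2,3}(0.1162)·e^{-i·3·3.8551}. Compute d first:
Half-angle: c=0.998313, s=0.058067. N=√(120·1·720·1)=293.938769
k: max(0,(3)−(2))=1 … min(3+(3),3−(2))=1
  k=1: (−1)^0·293.9388/(120)·0.9983^5·0.0581^1 = +0.141039
d^3_{2,3}(0.1162) = +0.141039
|D^3_{2,3}|² = |d^3_{2,3}(β)|² = (+0.141039)² = 0.019892 (the z-rotation phases have unit modulus)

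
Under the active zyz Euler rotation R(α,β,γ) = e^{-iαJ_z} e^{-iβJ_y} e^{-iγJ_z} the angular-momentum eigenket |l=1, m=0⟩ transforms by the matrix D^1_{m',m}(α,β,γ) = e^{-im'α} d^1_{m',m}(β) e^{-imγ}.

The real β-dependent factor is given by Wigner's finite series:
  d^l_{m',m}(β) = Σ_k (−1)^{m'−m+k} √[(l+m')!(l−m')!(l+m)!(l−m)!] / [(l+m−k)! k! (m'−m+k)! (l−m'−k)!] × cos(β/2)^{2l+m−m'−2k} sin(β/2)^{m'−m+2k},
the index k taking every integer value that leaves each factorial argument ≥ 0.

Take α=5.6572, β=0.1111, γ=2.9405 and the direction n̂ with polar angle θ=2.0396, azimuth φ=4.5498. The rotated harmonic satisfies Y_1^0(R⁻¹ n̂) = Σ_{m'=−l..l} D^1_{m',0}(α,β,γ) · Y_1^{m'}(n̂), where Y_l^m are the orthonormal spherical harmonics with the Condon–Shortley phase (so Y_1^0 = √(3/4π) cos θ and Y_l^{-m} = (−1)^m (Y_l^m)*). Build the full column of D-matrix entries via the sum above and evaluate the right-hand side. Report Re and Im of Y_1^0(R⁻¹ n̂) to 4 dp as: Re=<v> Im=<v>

Re=-0.1978 Im=0.0000

Need the full column D^1_{m',0} for m'=−1..1 at α=5.6572, β=0.1111, γ=2.9405.
cos(β/2)=0.998457, sin(β/2)=0.055521
d^1_{-1,0}: single k=1 term ⇒ +0.078398;  D = +0.063533-0.045933i
d^1_{0,0}: k∈[0..1] ⇒ +0.996917 -0.003083 = +0.993835;  D = +0.993835+0.000000i
d^1_{1,0}: single k=0 term ⇒ -0.078398;  D = -0.063533-0.045933i
Y_1^{m'}(θ=2.0396,φ=4.5498) and Σ D·Y over m':
  (+0.0635-0.0459i)·(-0.0499+0.3042i)  (+0.9938+0.0000i)·(-0.2208+0.0000i)  (-0.0635-0.0459i)·(+0.0499+0.3042i)
Y_1^0(R⁻¹ n̂) = -0.197797+0.000000i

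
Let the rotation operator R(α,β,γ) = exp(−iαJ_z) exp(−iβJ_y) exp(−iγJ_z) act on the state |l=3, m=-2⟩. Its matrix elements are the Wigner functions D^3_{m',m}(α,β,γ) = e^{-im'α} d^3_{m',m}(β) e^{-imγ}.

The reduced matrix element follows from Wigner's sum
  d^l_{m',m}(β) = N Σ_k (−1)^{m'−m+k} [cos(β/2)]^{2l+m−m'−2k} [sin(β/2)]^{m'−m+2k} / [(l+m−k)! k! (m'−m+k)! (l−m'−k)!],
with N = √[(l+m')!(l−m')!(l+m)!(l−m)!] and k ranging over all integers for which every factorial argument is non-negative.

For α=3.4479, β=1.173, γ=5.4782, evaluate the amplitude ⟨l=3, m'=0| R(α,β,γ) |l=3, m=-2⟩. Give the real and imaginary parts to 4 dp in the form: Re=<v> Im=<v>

D^3_{0,-2}(3.4479,1.173,5.4782) = e^{-i·0·3.4479}·d^3_{0,-2}(1.173)·e^{-i·-2·5.4782}. Compute d first:
Half-angle: c=0.832883, s=0.553449. N=√(6·6·1·120)=65.726707
Admissible k: 0..1 (factorial args all ≥0)
  k=0: (−1)^2·65.7267/(12)·0.8329^4·0.5534^2 = +0.807332
  k=1: (−1)^3·65.7267/(12)·0.8329^2·0.5534^4 = -0.356484
d^3_{0,-2}(1.173) = +0.807332 -0.356484 = +0.450848
D = (+1.000000+0.000000i)·(+0.450848)·(-0.039164-0.999233i) = -0.017657-0.450502i

Re=-0.0177 Im=-0.4505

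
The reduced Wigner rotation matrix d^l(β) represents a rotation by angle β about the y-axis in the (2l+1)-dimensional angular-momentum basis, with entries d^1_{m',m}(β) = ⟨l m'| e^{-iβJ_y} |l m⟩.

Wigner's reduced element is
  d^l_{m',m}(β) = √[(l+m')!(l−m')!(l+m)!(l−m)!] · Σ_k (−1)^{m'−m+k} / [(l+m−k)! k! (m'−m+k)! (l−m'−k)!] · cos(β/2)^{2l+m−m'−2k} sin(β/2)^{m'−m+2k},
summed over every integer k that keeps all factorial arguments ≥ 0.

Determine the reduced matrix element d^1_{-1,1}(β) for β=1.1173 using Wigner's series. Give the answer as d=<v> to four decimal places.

d^1_{-1,1}(β=1.1173) via Wigner's sum:
Half-angle: c=0.847971, s=0.530042. N=√(1·2·2·1)=2.000000
Admissible k: 2..2 (factorial args all ≥0)
  k=2: (−1)^0·2.0000/(2)·0.8480^0·0.5300^2 = +0.280944
d^1_{-1,1}(1.1173) = +0.280944

d=0.2809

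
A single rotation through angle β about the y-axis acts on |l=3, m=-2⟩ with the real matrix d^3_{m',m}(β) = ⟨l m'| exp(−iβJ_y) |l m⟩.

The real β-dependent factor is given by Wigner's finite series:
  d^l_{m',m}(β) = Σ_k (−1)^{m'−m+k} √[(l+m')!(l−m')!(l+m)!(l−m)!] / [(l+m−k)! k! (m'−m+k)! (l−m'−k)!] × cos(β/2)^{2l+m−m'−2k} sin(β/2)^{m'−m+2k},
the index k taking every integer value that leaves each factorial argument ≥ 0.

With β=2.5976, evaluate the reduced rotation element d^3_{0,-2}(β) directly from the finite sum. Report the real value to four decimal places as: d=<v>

d=-0.3138

d^3_{0,-2}(β=2.5976) via Wigner's sum:
With c≡cos(β/2)=0.268655 and s≡sin(β/2)=0.963236, N=[6·6·1·120]^{1/2}=65.726707
Admissible k: 0..1 (factorial args all ≥0)
  k=0: (−1)^2·65.7267/(12)·0.2687^4·0.9632^2 = +0.026473
  k=1: (−1)^3·65.7267/(12)·0.2687^2·0.9632^4 = -0.340316
d^3_{0,-2}(2.5976) = +0.026473 -0.340316 = -0.313842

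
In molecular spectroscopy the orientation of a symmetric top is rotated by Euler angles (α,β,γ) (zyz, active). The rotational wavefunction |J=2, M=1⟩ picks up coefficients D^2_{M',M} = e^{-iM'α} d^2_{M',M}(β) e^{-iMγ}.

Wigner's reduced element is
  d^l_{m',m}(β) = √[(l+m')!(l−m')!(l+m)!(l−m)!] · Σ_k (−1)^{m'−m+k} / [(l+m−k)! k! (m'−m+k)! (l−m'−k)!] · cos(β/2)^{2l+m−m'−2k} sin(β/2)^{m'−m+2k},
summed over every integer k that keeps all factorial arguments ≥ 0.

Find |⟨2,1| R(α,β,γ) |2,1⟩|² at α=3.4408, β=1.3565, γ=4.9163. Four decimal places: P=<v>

First d^2_{1,1}(β=1.3565), then the phase factors e^{-i(1)α} and e^{-i(1)γ}:
c=cos(1.3565/2)=0.778672, s=sin(1.3565/2)=0.627431; N=√[6·1·6·1]=6.000000
k: max(0,(1)−(1))=0 … min(2+(1),2−(1))=1
  k=0: (−1)^0·6.0000/(6)·0.7787^4·0.6274^0 = +0.367636
  k=1: (−1)^1·6.0000/(2)·0.7787^2·0.6274^2 = -0.716082
d^2_{1,1}(1.3565) = +0.367636 -0.716082 = -0.348446
|D^2_{1,1}|² = |d^2_{1,1}(β)|² = (-0.348446)² = 0.121414 (the z-rotation phases have unit modulus)

P=0.1214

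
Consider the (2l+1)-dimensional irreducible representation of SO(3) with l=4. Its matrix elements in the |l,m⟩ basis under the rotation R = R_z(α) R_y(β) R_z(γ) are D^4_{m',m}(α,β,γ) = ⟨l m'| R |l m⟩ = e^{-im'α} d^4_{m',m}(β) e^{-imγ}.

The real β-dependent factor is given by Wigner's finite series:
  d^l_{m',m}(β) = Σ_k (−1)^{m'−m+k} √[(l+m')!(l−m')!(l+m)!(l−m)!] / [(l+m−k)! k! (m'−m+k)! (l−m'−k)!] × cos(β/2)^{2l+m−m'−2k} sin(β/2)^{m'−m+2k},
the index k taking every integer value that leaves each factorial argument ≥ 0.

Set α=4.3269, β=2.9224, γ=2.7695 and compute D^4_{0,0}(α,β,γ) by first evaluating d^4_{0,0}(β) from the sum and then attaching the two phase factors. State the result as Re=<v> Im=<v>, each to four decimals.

Re=0.7734 Im=0.0000

D^4_{0,0}(4.3269,2.9224,2.7695) = e^{-i·0·4.3269}·d^4_{0,0}(2.9224)·e^{-i·0·2.7695}. Compute d first:
Half-angle: c=0.109377, s=0.994000. N=√(24·24·24·24)=576.000000
Admissible k: 0..4 (factorial args all ≥0)
  k=0: (−1)^0·576.0000/(576)·0.1094^8·0.9940^0 = +0.000000
  k=1: (−1)^1·576.0000/(36)·0.1094^6·0.9940^2 = -0.000027
  k=2: (−1)^2·576.0000/(16)·0.1094^4·0.9940^4 = +0.005030
  k=3: (−1)^3·576.0000/(36)·0.1094^2·0.9940^6 = -0.184625
  k=4: (−1)^4·576.0000/(576)·0.1094^0·0.9940^8 = +0.952999
d^4_{0,0}(2.9224) = +0.000000 -0.000027 +0.005030 -0.184625 +0.952999 = +0.773376
Phases: e^{-i·(0)·4.3269}=+1.000000+0.000000i, e^{-i·(0)·2.7695}=+1.000000+0.000000i ⇒ D=+0.773376+0.000000i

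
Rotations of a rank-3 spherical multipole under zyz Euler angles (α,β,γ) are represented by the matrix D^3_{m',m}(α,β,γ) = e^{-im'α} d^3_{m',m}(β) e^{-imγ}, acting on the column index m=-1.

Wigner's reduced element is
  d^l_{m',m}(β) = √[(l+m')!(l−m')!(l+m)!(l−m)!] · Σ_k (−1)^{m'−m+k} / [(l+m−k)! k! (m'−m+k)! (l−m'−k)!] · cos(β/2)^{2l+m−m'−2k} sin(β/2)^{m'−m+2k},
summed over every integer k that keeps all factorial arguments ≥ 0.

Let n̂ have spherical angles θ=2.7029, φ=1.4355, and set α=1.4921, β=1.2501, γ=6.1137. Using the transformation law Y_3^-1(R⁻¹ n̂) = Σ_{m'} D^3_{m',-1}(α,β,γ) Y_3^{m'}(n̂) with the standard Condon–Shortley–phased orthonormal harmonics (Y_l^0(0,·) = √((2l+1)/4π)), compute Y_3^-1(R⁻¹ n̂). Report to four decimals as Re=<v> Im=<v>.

Re=-0.2958 Im=0.0433

Need the full column D^3_{m',-1} for m'=−3..3 at α=1.4921, β=1.2501, γ=6.1137.
cos(β/2)=0.810934, sin(β/2)=0.585138
d^3_{-3,-1}: single k=2 term ⇒ +0.573461;  D = -0.226257-0.526939i
d^3_{-2,-1}: k∈[1..2] ⇒ +0.648911 -0.675711 = -0.026799;  D = +0.025380-0.008605i
d^3_{-1,-1}: k∈[0..2] ⇒ +0.284389 -1.184535 +0.462546 = -0.437601;  D = -0.107493-0.424193i
d^3_{0,-1}: k∈[0..2] ⇒ -0.710847 +1.110306 -0.192693 = +0.206766;  D = +0.203803-0.034876i
d^3_{1,-1}: k∈[0..2] ⇒ +0.888402 -0.616728 +0.040137 = +0.311811;  D = -0.028270-0.310527i
d^3_{2,-1}: k∈[0..1] ⇒ -0.675711 +0.175904 = -0.499806;  D = +0.499770-0.006044i
d^3_{3,-1}: single k=0 term ⇒ +0.298572;  D = -0.019871+0.297910i
Y_3^{m'}(θ=2.7029,φ=1.4355) and Σ D·Y over m':
  (-0.2263-0.5269i)·(-0.0126+0.0294i)  (+0.0254-0.0086i)·(+0.1609+0.0446i)  (-0.1075-0.4242i)·(+0.0574-0.4214i)  (+0.2038-0.0349i)·(-0.3709+0.0000i)  (-0.0283-0.3105i)·(-0.0574-0.4214i)  (+0.4998-0.0060i)·(+0.1609-0.0446i)  (-0.0199+0.2979i)·(+0.0126+0.0294i)
Y_3^-1(R⁻¹ n̂) = -0.295811+0.043283i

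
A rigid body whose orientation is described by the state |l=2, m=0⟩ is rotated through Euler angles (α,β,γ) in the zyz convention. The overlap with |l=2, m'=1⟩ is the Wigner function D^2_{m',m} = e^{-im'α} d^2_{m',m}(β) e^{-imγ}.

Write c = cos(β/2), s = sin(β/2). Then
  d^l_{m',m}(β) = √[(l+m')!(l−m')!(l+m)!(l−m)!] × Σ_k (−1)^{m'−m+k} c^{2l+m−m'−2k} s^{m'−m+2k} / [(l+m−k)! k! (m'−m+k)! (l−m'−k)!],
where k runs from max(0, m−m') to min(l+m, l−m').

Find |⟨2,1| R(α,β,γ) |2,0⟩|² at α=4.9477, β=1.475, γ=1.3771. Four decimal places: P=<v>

First d^2_{1,0}(β=1.475), then the phase factors e^{-i(1)α} and e^{-i(0)γ}:
Half-angle: c=0.740152, s=0.672440. N=√(6·1·2·2)=4.898979
k∈{0,1} keeps every argument non-negative
  k=0: (−1)^1·4.8990/(2)·0.7402^3·0.6724^1 = -0.667870
  k=1: (−1)^2·4.8990/(2)·0.7402^1·0.6724^3 = +0.551260
d^2_{1,0}(1.475) = -0.667870 +0.551260 = -0.116610
|D^2_{1,0}|² = |d^2_{1,0}(β)|² = (-0.116610)² = 0.013598 (the z-rotation phases have unit modulus)

P=0.0136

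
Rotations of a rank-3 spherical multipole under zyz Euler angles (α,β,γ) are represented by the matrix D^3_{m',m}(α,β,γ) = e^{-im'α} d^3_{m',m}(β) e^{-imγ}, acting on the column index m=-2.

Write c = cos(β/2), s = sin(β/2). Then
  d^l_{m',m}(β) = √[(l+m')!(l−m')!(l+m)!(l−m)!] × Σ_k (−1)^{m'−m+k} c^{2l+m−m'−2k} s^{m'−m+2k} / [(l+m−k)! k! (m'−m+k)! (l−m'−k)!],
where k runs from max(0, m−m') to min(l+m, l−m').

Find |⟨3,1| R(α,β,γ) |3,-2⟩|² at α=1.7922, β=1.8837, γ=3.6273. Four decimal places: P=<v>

Split into d^3_{1,-2}(β=1.8837) × two z-phases.
c=cos(1.8837/2)=0.588293, s=sin(1.8837/2)=0.808648; N=√[24·2·1·120]=75.894664
k∈{0,1} keeps every argument non-negative
  k=0: (−1)^3·75.8947/(12)·0.5883^3·0.8086^3 = -0.680909
  k=1: (−1)^4·75.8947/(24)·0.5883^1·0.8086^5 = +0.643266
d^3_{1,-2}(1.8837) = -0.680909 +0.643266 = -0.037643
|D^3_{1,-2}|² = |d^3_{1,-2}(β)|² = (-0.037643)² = 0.001417 (the z-rotation phases have unit modulus)

P=0.0014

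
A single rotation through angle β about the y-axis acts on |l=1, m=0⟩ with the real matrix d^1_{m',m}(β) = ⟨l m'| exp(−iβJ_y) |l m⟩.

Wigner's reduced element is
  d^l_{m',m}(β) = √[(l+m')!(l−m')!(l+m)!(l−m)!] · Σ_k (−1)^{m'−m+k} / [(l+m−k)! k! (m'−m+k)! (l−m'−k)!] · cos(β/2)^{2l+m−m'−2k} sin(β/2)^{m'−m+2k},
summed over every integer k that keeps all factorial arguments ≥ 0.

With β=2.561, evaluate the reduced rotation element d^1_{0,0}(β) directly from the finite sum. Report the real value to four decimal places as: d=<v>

d^1_{0,0}(β=2.561) via Wigner's sum:
Half-angle: c=0.286236, s=0.958159. N=√(1·1·1·1)=1.000000
Admissible k: 0..1 (factorial args all ≥0)
  k=0: (−1)^0·1.0000/(1)·0.2862^2·0.9582^0 = +0.081931
  k=1: (−1)^1·1.0000/(1)·0.2862^0·0.9582^2 = -0.918069
d^1_{0,0}(2.561) = +0.081931 -0.918069 = -0.836138

d=-0.8361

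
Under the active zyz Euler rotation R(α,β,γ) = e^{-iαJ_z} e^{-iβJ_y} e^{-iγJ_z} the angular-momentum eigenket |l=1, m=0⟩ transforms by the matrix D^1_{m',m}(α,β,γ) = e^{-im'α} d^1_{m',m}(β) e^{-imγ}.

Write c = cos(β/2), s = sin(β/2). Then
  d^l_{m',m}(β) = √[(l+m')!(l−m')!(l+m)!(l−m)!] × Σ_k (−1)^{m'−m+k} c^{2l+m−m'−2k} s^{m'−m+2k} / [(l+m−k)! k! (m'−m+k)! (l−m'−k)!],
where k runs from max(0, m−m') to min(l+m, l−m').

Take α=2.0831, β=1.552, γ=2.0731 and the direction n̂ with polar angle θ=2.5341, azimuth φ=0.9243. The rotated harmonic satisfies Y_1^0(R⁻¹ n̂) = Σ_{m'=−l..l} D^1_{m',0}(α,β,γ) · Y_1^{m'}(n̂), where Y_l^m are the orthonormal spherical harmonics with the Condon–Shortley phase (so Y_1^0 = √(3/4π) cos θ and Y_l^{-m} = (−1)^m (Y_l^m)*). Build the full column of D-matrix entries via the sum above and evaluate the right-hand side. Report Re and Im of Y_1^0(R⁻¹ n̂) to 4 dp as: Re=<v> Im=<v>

Need the full column D^1_{m',0} for m'=−1..1 at α=2.0831, β=1.552, γ=2.0731.
cos(β/2)=0.713721, sin(β/2)=0.700430
d^1_{-1,0}: single k=1 term ⇒ +0.706982;  D = -0.346553+0.616218i
d^1_{0,0}: k∈[0..1] ⇒ +0.509398 -0.490602 = +0.018795;  D = +0.018795+0.000000i
d^1_{1,0}: single k=0 term ⇒ -0.706982;  D = +0.346553+0.616218i
Y_1^{m'}(θ=2.5341,φ=0.9243) and Σ D·Y over m':
  (-0.3466+0.6162i)·(+0.1188-0.1574i)  (+0.0188+0.0000i)·(-0.4012+0.0000i)  (+0.3466+0.6162i)·(-0.1188-0.1574i)
Y_1^0(R⁻¹ n̂) = +0.104122+0.000000i

Re=0.1041 Im=0.0000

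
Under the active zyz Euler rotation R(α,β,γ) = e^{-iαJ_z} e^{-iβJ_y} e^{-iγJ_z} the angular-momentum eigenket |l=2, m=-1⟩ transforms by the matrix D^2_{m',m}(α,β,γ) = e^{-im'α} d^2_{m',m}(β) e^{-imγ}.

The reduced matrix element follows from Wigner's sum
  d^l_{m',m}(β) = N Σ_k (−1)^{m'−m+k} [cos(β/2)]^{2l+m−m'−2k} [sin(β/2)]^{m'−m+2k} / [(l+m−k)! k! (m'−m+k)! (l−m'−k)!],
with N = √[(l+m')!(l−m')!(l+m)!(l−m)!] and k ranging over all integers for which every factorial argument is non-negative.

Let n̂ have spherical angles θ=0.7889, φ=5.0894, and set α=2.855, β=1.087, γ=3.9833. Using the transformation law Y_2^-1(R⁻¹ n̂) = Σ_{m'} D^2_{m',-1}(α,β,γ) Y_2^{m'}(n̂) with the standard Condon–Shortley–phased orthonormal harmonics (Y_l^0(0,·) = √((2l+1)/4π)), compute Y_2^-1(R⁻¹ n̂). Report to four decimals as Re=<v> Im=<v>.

Re=-0.0061 Im=-0.0452

Need the full column D^2_{m',-1} for m'=−2..2 at α=2.855, β=1.087, γ=3.9833.
cos(β/2)=0.855904, sin(β/2)=0.517135
d^2_{-2,-1}: single k=1 term ⇒ +0.648498;  D = -0.625259-0.172051i
d^2_{-1,-1}: k∈[0..1] ⇒ +0.536661 -0.587731 = -0.051070;  D = -0.043402-0.026916i
d^2_{0,-1}: k∈[0..1] ⇒ -0.794245 +0.289943 = -0.504302;  D = +0.335961+0.376100i
d^2_{1,-1}: k∈[0..1] ⇒ +0.587731 -0.071518 = +0.516213;  D = +0.221041+0.466495i
d^2_{2,-1}: single k=0 term ⇒ -0.236737;  D = +0.036759+0.233866i
Y_2^{m'}(θ=0.7889,φ=5.0894) and Σ D·Y over m':
  (-0.6253-0.1721i)·(-0.1418+0.1331i)  (-0.0434-0.0269i)·(+0.1422+0.3591i)  (+0.3360+0.3761i)·(+0.1544+0.0000i)  (+0.2210+0.4665i)·(-0.1422+0.3591i)  (+0.0368+0.2339i)·(-0.1418-0.1331i)
Y_2^-1(R⁻¹ n̂) = -0.006129-0.045210i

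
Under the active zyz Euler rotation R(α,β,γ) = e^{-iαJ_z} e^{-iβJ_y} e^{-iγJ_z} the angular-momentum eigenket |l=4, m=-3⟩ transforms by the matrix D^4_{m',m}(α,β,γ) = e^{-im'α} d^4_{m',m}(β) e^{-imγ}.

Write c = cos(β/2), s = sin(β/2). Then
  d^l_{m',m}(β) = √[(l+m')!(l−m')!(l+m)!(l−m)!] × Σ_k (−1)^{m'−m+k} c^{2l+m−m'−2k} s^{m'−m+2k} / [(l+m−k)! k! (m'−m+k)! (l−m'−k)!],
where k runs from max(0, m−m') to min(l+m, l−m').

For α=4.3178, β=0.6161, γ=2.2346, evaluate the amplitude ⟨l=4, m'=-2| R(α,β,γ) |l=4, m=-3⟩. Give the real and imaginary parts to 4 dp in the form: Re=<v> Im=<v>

Re=0.5258 Im=-0.2031

Split into d^4_{-2,-3}(β=0.6161) × two z-phases.
With c≡cos(β/2)=0.952927 and s≡sin(β/2)=0.303201, N=[2·720·1·5040]^{1/2}=2693.993318
The bounds max(0,m−m')=0 and min(l+m,l−m')=1 give 2 terms
  k=0: (−1)^1·2693.9933/(720)·0.9529^7·0.3032^1 = -0.809489
  k=1: (−1)^2·2693.9933/(240)·0.9529^5·0.3032^3 = +0.245852
d^4_{-2,-3}(0.6161) = -0.809489 +0.245852 = -0.563636
D = (-0.704429+0.709774i)·(-0.563636)·(+0.912838+0.408322i) = +0.525786-0.203064i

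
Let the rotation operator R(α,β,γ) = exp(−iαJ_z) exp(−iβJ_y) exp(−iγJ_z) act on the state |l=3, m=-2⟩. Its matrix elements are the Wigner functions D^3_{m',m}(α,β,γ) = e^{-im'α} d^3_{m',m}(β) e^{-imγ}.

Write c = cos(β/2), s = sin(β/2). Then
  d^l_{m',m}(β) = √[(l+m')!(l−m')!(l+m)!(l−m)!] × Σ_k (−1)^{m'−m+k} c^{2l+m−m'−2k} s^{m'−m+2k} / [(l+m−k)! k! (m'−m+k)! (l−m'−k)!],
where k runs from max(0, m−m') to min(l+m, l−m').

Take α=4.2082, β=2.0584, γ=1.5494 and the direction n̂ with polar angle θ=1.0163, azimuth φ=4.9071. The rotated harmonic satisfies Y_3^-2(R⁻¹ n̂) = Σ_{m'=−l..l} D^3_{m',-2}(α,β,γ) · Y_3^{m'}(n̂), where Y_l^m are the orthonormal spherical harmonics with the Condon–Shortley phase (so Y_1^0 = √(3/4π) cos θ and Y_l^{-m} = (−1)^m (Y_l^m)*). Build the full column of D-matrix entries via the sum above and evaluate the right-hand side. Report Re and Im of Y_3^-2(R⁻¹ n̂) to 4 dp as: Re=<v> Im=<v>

Re=-0.1106 Im=-0.2782

Need the full column D^3_{m',-2} for m'=−3..3 at α=4.2082, β=2.0584, γ=1.5494.
cos(β/2)=0.515505, sin(β/2)=0.856887
d^3_{-3,-2}: single k=1 term ⇒ +0.076412;  D = -0.076403-0.001180i
d^3_{-2,-2}: k∈[0..1] ⇒ +0.018767 -0.259267 = -0.240500;  D = -0.119421+0.208755i
d^3_{-1,-2}: k∈[0..1] ⇒ -0.098647 +0.545127 = +0.446480;  D = +0.232219+0.381338i
d^3_{0,-2}: k∈[0..1] ⇒ +0.284013 -0.784729 = -0.500716;  D = +0.500258-0.021420i
d^3_{1,-2}: k∈[0..1] ⇒ -0.545127 +0.753095 = +0.207968;  D = +0.092587-0.186221i
d^3_{2,-2}: k∈[0..1] ⇒ +0.716356 -0.395859 = +0.320497;  D = +0.182342+0.263571i
d^3_{3,-2}: single k=0 term ⇒ -0.583345;  D = +0.580371-0.058831i
Y_3^{m'}(θ=1.0163,φ=4.9071) and Σ D·Y over m':
  (-0.0764-0.0012i)·(-0.1414-0.2139i)  (-0.1194+0.2088i)·(-0.3598+0.1477i)  (+0.2322+0.3813i)·(+0.0205+0.1041i)  (+0.5003-0.0214i)·(-0.3171+0.0000i)  (+0.0926-0.1862i)·(-0.0205+0.1041i)  (+0.1823+0.2636i)·(-0.3598-0.1477i)  (+0.5804-0.0588i)·(+0.1414-0.2139i)
Y_3^-2(R⁻¹ n̂) = -0.110596-0.278189i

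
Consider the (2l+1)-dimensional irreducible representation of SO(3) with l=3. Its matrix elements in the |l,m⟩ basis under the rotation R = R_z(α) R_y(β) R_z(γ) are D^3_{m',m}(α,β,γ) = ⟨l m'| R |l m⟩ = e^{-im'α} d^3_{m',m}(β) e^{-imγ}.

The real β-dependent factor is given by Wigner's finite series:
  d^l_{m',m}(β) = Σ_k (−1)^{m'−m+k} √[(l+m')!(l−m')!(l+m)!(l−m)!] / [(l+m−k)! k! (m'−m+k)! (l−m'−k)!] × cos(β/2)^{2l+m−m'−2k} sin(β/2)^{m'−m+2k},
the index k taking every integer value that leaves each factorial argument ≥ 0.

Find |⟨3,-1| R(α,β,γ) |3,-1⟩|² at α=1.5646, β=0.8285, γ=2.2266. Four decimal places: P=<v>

First d^3_{-1,-1}(β=0.8285), then the phase factors e^{-i(-1)α} and e^{-i(-1)γ}:
Half-angle: c=0.915418, s=0.402503. N=√(2·24·2·24)=48.000000
Admissible k: 0..2 (factorial args all ≥0)
  k=0: (−1)^0·48.0000/(48)·0.9154^6·0.4025^0 = +0.588461
  k=1: (−1)^1·48.0000/(6)·0.9154^4·0.4025^2 = -0.910139
  k=2: (−1)^2·48.0000/(8)·0.9154^2·0.4025^4 = +0.131968
d^3_{-1,-1}(0.8285) = +0.588461 -0.910139 +0.131968 = -0.189710
|D^3_{-1,-1}|² = |d^3_{-1,-1}(β)|² = (-0.189710)² = 0.035990 (the z-rotation phases have unit modulus)

P=0.0360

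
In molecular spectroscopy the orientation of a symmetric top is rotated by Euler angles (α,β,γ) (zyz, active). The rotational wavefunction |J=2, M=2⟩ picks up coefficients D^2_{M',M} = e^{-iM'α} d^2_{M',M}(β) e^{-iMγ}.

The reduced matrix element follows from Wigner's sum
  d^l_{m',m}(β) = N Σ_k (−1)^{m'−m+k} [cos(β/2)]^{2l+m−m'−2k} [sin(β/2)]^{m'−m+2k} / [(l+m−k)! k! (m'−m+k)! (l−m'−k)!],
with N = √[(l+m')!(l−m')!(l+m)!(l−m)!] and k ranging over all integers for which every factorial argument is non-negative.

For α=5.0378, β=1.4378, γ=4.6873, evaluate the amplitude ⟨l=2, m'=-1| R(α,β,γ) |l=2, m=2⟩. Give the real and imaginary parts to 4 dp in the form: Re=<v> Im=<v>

Re=-0.1577 Im=0.3999

D^2_{-1,2}(5.0378,1.4378,4.6873) = e^{-i·-1·5.0378}·d^2_{-1,2}(1.4378)·e^{-i·2·4.6873}. Compute d first:
c=cos(1.4378/2)=0.752531, s=sin(1.4378/2)=0.658557; N=√[1·6·24·1]=12.000000
Admissible k: 3..3 (factorial args all ≥0)
  k=3: (−1)^0·12.0000/(6)·0.7525^1·0.6586^3 = +0.429868
d^2_{-1,2}(1.4378) = +0.429868
Phases: e^{-i·(-1)·5.0378}=+0.319698-0.947519i, e^{-i·(2)·4.6873}=-0.998741-0.050157i ⇒ D=-0.157684+0.399902i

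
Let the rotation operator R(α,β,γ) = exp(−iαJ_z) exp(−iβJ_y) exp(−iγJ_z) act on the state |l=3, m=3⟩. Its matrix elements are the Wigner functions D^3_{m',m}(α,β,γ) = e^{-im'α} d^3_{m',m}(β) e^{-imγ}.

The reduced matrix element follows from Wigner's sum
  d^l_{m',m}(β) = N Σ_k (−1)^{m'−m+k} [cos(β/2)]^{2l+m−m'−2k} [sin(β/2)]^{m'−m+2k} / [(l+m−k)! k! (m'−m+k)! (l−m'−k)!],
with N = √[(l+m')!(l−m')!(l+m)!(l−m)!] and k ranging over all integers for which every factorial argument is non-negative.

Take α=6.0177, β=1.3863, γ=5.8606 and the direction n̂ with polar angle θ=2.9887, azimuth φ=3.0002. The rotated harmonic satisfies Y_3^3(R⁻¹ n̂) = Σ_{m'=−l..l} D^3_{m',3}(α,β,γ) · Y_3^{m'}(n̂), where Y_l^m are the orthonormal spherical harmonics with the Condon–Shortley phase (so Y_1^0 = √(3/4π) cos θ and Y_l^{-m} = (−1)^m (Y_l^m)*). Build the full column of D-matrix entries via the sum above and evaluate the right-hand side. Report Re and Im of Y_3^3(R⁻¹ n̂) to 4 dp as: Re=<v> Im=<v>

Need the full column D^3_{m',3} for m'=−3..3 at α=6.0177, β=1.3863, γ=5.8606.
cos(β/2)=0.769237, sin(β/2)=0.638963
d^3_{-3,3}: single k=6 term ⇒ +0.068054;  D = +0.060635+0.030900i
d^3_{-2,3}: single k=5 term ⇒ +0.200685;  D = +0.148634+0.134843i
d^3_{-1,3}: single k=4 term ⇒ +0.382006;  D = +0.205668+0.321915i
d^3_{0,3}: single k=3 term ⇒ +0.531036;  D = +0.158473+0.506838i
d^3_{1,3}: single k=2 term ⇒ +0.553654;  D = +0.020788+0.553264i
d^3_{2,3}: single k=1 term ⇒ +0.421554;  D = -0.095255+0.410651i
d^3_{3,3}: single k=0 term ⇒ +0.207186;  D = -0.098131+0.182473i
Y_3^{m'}(θ=2.9887,φ=3.0002) and Σ D·Y over m':
  (+0.0606+0.0309i)·(-0.0013-0.0006i)  (+0.1486+0.1348i)·(-0.0225-0.0065i)  (+0.2057+0.3219i)·(-0.1893-0.0269i)  (+0.1585+0.5068i)·(-0.6949+0.0000i)  (+0.0208+0.5533i)·(+0.1893-0.0269i)  (-0.0953+0.4107i)·(-0.0225+0.0065i)  (-0.0981+0.1825i)·(+0.0013-0.0006i)
Y_3^3(R⁻¹ n̂) = -0.124620-0.328143i

Re=-0.1246 Im=-0.3281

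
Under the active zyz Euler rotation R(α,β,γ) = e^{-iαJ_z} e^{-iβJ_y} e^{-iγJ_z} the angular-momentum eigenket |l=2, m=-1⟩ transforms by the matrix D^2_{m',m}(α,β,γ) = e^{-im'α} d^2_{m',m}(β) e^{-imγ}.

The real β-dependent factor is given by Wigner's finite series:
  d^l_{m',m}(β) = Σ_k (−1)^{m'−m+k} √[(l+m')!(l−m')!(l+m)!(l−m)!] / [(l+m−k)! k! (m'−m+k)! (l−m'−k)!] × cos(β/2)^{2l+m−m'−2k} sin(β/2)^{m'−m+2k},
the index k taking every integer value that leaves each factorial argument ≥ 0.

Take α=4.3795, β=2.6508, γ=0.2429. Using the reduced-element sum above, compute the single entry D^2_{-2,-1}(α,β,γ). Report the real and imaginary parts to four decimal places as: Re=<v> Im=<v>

Re=-0.0254 Im=0.0114

D^2_{-2,-1}(4.3795,2.6508,0.2429) = e^{-i·-2·4.3795}·d^2_{-2,-1}(2.6508)·e^{-i·-1·0.2429}. Compute d first:
c=cos(2.6508/2)=0.242941, s=sin(2.6508/2)=0.970041; N=√[1·24·1·6]=12.000000
The bounds max(0,m−m')=1 and min(l+m,l−m')=1 give 1 term
  k=1: (−1)^0·12.0000/(6)·0.2429^3·0.9700^1 = +0.027818
d^2_{-2,-1}(2.6508) = +0.027818
Phases: e^{-i·(-2)·4.3795}=-0.786436+0.617671i, e^{-i·(-1)·0.2429}=+0.970645+0.240519i ⇒ D=-0.025367+0.011416i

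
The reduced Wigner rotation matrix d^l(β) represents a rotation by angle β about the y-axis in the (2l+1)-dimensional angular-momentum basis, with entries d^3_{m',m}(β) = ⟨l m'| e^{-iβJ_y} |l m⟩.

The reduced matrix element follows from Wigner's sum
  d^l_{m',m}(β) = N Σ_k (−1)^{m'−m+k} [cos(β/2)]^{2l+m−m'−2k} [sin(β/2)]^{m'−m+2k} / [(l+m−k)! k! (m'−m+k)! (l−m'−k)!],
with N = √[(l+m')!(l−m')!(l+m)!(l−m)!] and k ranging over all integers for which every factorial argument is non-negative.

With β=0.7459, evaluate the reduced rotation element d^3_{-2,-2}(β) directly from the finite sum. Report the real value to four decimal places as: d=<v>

d=0.1530

d^3_{-2,-2}(β=0.7459) via Wigner's sum:
c=cos(0.7459/2)=0.931257, s=sin(0.7459/2)=0.364364; N=√[1·120·1·120]=120.000000
k∈{0,1} keeps every argument non-negative
  k=0: (−1)^0·120.0000/(120)·0.9313^6·0.3644^0 = +0.652253
  k=1: (−1)^1·120.0000/(24)·0.9313^4·0.3644^2 = -0.499251
d^3_{-2,-2}(0.7459) = +0.652253 -0.499251 = +0.153002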